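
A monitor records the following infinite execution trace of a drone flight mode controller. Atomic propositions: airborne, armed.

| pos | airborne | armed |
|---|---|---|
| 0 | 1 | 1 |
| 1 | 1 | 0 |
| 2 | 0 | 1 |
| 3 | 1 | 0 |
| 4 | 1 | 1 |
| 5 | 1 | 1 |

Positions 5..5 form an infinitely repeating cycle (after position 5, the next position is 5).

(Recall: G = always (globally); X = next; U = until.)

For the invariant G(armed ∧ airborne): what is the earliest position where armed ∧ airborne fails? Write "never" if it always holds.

1

Check armed ∧ airborne at each position in order: 0 ✓.
At position 1 the labels are {airborne}, so armed ∧ airborne is false there. This is the first violation.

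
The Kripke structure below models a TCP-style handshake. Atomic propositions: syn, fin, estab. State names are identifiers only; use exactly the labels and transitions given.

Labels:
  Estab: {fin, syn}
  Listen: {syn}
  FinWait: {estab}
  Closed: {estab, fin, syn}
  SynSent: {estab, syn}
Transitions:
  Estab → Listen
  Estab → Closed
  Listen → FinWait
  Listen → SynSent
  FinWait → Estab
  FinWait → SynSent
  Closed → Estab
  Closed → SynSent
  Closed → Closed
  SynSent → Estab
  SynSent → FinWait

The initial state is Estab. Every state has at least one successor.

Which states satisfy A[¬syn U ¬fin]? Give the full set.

{Listen, FinWait, SynSent}

States satisfying ¬syn: {FinWait}.
States satisfying ¬fin: {Listen, FinWait, SynSent}.
States satisfying A[¬syn U ¬fin]: {Listen, FinWait, SynSent}.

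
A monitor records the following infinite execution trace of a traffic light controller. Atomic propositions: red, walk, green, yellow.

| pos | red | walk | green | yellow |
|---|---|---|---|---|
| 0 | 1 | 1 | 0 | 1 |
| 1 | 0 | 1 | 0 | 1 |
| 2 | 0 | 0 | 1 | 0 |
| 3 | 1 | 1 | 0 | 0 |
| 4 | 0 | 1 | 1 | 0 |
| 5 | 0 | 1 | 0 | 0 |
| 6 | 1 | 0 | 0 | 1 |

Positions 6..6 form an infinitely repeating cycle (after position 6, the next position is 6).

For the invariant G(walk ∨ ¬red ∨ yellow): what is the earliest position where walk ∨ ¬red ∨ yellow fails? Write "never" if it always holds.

never

walk ∨ ¬red ∨ yellow holds at every position 0..6, and those are all the positions the trace ever visits, so the invariant G(walk ∨ ¬red ∨ yellow) is never violated.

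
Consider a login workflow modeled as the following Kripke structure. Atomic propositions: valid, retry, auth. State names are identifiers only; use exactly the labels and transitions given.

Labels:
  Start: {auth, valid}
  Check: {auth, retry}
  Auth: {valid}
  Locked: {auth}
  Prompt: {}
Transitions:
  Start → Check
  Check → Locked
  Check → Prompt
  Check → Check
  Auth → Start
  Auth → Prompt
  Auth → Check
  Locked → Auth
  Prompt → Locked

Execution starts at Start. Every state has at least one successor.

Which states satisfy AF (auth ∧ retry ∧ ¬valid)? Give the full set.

{Start, Check}

States satisfying auth ∧ retry ∧ ¬valid: {Check}.
States satisfying AF (auth ∧ retry ∧ ¬valid): {Start, Check}.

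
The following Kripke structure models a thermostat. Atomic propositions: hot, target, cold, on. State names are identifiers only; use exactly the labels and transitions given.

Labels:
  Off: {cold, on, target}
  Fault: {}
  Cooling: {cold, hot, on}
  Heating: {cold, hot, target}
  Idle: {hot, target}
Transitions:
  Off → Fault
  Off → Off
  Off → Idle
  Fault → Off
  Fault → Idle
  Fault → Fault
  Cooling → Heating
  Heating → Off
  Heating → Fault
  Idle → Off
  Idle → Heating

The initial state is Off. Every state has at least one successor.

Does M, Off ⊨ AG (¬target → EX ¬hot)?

States satisfying ¬target → EX ¬hot: {Off, Fault, Heating, Idle}.
States satisfying AG (¬target → EX ¬hot): {Off, Fault, Heating, Idle}.
Every state reachable from Off satisfies ¬target → EX ¬hot.
Off ∈ Sat(AG (¬target → EX ¬hot)).

Satisfied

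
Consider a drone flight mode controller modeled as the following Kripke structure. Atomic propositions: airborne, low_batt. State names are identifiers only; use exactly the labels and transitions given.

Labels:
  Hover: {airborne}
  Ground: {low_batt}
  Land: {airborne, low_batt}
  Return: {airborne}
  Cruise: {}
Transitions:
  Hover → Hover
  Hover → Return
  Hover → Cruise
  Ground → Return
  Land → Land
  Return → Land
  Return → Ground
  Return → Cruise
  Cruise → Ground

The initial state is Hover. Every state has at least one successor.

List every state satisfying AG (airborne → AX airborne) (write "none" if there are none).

States satisfying airborne → AX airborne: {Ground, Land, Cruise}.
States satisfying AG (airborne → AX airborne): {Land}.

{Land}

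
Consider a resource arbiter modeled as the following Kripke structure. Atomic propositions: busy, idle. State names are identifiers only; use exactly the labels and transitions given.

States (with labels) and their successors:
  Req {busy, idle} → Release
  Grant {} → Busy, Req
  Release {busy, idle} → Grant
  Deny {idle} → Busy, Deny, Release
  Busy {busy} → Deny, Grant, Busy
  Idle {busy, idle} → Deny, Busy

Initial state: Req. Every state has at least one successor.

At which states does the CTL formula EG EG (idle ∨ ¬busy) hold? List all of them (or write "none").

{Req, Grant, Release, Deny, Idle}

States satisfying EG (idle ∨ ¬busy): {Req, Grant, Release, Deny, Idle}.
States satisfying EG EG (idle ∨ ¬busy): {Req, Grant, Release, Deny, Idle}.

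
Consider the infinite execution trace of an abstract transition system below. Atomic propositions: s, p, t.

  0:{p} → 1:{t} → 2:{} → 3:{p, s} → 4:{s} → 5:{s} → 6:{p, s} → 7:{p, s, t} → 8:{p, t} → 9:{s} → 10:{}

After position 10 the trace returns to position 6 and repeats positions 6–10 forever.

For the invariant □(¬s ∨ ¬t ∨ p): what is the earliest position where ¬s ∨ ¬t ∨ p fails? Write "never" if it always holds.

¬s ∨ ¬t ∨ p holds at every position 0..10, and those are all the positions the trace ever visits, so the invariant □(¬s ∨ ¬t ∨ p) is never violated.

never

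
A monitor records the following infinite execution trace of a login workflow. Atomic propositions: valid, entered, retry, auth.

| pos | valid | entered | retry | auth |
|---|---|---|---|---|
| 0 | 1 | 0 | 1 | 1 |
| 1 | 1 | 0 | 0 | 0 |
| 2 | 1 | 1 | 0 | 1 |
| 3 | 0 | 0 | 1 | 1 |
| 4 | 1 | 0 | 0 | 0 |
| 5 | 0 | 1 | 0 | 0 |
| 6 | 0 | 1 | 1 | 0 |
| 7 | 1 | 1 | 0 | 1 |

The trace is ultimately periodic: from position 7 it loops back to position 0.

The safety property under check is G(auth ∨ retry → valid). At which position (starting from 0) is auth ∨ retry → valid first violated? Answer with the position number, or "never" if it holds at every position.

3

Check auth ∨ retry → valid at each position in order: 0 ✓, 1 ✓, 2 ✓.
At position 3 the labels are {auth, retry}, so auth ∨ retry → valid is false there. This is the first violation.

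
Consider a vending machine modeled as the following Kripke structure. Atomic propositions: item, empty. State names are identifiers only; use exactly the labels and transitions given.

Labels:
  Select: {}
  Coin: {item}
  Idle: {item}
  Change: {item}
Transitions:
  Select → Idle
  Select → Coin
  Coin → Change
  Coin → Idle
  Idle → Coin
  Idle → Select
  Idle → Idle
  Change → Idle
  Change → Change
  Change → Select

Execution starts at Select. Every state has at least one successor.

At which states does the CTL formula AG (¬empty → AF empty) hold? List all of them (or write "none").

none

States satisfying ¬empty → AF empty: ∅.
States satisfying AG (¬empty → AF empty): ∅.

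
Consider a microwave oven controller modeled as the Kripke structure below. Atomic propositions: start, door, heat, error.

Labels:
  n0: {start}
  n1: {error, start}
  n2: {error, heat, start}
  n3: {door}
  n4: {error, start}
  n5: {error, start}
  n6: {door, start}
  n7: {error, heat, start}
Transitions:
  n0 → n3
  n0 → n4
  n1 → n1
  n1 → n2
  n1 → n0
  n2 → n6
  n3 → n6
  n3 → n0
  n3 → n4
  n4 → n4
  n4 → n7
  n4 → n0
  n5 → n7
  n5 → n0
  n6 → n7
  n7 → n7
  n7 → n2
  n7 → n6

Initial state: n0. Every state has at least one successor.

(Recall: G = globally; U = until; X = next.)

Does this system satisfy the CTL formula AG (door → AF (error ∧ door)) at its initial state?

Violated

States satisfying door → AF (error ∧ door): {n0, n1, n2, n4, n5, n7}.
States satisfying AG (door → AF (error ∧ door)): ∅.
n3 is reachable from n0 and violates door → AF (error ∧ door), so AG fails at n0.
n0 ∉ Sat(AG (door → AF (error ∧ door))).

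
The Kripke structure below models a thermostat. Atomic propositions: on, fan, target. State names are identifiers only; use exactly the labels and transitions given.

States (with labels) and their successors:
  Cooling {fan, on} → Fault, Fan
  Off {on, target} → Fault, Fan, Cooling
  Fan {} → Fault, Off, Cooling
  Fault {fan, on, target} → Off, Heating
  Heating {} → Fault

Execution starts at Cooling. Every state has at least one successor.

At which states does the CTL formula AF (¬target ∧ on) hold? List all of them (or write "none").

States satisfying ¬target ∧ on: {Cooling}.
States satisfying AF (¬target ∧ on): {Cooling}.

{Cooling}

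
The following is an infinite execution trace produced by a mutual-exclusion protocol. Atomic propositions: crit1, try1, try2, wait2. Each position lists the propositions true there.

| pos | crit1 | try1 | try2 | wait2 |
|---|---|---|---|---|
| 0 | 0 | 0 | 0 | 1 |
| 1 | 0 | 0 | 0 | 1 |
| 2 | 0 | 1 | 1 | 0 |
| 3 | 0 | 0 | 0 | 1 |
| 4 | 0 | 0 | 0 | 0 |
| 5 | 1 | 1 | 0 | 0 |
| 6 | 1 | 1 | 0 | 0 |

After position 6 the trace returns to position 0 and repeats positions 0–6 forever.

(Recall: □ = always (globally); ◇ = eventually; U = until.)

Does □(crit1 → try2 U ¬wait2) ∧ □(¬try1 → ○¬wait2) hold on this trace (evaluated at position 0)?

Does not hold

crit1 → try2 U ¬wait2 holds at every position 0..6, and those are all positions ever visited, so □(crit1 → try2 U ¬wait2) holds.
Positions where crit1 holds: 5, 6.
Check try2 U ¬wait2 at each: 5→ok, 6→ok.
¬try1 → ○¬wait2 must hold at every position from 0 onward. It fails at position 0, so □(¬try1 → ○¬wait2) is false.
Positions where ¬try1 holds: 0, 1, 3, 4.
Check ○¬wait2 at each: 0→fails, 1→ok, 3→ok, 4→ok.
At position 0: □(crit1 → try2 U ¬wait2) is true; □(¬try1 → ○¬wait2) is false; so □(crit1 → try2 U ¬wait2) ∧ □(¬try1 → ○¬wait2) is false.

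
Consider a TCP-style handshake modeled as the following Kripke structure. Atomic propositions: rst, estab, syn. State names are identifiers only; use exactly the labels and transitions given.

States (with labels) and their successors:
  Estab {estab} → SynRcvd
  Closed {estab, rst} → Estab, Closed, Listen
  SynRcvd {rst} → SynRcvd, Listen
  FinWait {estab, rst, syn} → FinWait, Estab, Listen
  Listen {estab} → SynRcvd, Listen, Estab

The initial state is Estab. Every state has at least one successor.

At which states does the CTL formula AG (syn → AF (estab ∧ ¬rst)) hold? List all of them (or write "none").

{Estab, Closed, SynRcvd, Listen}

States satisfying syn → AF (estab ∧ ¬rst): {Estab, Closed, SynRcvd, Listen}.
States satisfying AG (syn → AF (estab ∧ ¬rst)): {Estab, Closed, SynRcvd, Listen}.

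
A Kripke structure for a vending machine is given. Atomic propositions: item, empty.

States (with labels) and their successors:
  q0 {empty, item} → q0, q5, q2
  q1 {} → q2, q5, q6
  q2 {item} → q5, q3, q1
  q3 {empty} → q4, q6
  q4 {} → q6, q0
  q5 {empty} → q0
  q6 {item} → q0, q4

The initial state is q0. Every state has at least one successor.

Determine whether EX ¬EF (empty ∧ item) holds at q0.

No

States satisfying ¬EF (empty ∧ item): ∅.
States satisfying EX ¬EF (empty ∧ item): ∅.
No suitable path/successor from q0 witnesses the formula.
q0 ∉ Sat(EX ¬EF (empty ∧ item)).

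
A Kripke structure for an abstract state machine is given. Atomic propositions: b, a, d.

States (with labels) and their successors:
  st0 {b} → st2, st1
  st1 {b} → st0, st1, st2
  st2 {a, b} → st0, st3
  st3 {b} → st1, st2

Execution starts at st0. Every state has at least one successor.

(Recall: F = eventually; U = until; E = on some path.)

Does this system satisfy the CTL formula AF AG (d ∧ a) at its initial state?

States satisfying AG (d ∧ a): ∅.
States satisfying AF AG (d ∧ a): ∅.
There is a path from st0 along which AG (d ∧ a) never holds.
st0 ∉ Sat(AF AG (d ∧ a)).

No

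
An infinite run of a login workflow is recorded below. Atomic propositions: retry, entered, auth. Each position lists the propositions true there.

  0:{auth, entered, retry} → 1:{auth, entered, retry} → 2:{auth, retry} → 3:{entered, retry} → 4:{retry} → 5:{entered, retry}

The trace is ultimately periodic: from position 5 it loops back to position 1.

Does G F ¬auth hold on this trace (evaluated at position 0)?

Satisfied

F ¬auth holds at every position 0..5, and those are all positions ever visited, so G F ¬auth holds.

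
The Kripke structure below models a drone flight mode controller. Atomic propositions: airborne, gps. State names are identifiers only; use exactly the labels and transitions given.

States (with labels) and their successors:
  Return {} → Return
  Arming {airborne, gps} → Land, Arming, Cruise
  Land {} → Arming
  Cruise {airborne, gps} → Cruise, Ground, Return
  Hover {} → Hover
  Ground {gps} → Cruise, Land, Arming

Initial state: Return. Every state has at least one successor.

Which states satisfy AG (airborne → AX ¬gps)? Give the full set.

States satisfying airborne → AX ¬gps: {Return, Land, Hover, Ground}.
States satisfying AG (airborne → AX ¬gps): {Return, Hover}.

{Return, Hover}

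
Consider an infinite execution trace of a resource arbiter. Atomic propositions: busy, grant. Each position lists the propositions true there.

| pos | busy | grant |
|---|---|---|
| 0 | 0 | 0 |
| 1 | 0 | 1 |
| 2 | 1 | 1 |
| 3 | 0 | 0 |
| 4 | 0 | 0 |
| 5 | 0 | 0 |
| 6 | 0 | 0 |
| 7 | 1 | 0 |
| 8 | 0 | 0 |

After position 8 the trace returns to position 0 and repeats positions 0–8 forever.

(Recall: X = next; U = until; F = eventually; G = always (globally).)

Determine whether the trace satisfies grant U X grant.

Satisfied

Walking from position 0: X grant first holds at position 0, and grant holds at every earlier position along the way, so grant U X grant holds.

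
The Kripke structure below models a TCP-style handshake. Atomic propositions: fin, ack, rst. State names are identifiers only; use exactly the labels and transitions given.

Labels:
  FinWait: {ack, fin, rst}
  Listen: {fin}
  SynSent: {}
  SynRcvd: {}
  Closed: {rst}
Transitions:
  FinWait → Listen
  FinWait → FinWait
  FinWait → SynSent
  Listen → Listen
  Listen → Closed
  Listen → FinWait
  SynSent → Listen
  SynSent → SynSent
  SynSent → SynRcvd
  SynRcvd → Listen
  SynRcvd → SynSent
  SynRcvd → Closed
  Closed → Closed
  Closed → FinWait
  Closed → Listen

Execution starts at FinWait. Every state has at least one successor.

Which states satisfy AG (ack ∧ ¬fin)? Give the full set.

States satisfying ack ∧ ¬fin: ∅.
States satisfying AG (ack ∧ ¬fin): ∅.

none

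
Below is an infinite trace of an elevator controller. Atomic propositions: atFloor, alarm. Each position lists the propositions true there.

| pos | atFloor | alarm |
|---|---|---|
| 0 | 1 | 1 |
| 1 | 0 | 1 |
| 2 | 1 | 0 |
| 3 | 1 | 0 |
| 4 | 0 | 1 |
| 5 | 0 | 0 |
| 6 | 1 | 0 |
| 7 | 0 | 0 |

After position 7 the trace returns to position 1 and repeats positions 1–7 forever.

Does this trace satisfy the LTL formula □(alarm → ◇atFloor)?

Satisfied

alarm → ◇atFloor holds at every position 0..7, and those are all positions ever visited, so □(alarm → ◇atFloor) holds.
Positions where alarm holds: 0, 1, 4.
Check ◇atFloor at each: 0→ok, 1→ok, 4→ok.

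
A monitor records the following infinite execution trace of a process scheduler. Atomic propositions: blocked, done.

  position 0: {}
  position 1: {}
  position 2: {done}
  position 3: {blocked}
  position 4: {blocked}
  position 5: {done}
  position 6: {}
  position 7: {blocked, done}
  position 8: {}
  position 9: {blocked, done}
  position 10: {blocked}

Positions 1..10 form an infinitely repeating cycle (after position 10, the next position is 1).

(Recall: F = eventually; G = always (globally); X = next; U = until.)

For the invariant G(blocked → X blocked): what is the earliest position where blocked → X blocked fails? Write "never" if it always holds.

Check blocked → X blocked at each position in order: 0 ✓, 1 ✓, 2 ✓, 3 ✓.
At position 4 the labels are {blocked} and the next position 5 has {done}, so blocked → X blocked is false there. This is the first violation.

4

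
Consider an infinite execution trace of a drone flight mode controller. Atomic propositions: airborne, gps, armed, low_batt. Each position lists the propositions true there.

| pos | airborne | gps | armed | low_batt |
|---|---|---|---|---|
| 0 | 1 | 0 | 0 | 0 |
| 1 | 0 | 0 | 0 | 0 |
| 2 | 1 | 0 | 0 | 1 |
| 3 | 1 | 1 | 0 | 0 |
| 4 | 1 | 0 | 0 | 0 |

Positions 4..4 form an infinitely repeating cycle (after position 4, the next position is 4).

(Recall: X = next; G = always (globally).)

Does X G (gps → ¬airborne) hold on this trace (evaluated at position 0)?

Violated

The position after 0 is 1; G (gps → ¬airborne) is false there.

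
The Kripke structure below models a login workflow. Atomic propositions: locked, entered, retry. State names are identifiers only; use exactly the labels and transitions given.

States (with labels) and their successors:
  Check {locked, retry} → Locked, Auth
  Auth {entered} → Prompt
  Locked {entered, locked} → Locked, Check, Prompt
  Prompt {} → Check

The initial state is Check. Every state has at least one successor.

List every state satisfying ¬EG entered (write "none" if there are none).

{Check, Auth, Prompt}

States satisfying entered: {Auth, Locked}.
States satisfying EG entered: {Locked}.
States satisfying ¬EG entered: {Check, Auth, Prompt}.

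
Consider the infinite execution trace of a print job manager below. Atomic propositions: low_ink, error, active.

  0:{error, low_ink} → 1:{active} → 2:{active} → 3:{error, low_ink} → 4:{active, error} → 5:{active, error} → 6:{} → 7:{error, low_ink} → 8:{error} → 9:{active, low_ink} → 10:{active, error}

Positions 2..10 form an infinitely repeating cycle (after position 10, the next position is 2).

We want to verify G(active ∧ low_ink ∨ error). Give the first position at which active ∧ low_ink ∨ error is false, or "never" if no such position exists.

Check active ∧ low_ink ∨ error at each position in order: 0 ✓.
At position 1 the labels are {active}, so active ∧ low_ink ∨ error is false there. This is the first violation.

1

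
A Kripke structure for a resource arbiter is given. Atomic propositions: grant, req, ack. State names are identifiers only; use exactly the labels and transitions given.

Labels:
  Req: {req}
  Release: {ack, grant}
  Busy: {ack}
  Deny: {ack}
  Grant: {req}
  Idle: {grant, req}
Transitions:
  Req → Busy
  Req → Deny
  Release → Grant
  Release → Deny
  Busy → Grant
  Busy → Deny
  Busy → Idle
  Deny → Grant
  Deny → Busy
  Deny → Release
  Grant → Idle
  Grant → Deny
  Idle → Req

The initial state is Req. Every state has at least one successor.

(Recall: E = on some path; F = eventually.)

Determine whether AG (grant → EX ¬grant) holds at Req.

States satisfying grant → EX ¬grant: {Req, Release, Busy, Deny, Grant, Idle}.
States satisfying AG (grant → EX ¬grant): {Req, Release, Busy, Deny, Grant, Idle}.
Every state reachable from Req satisfies grant → EX ¬grant.
Req ∈ Sat(AG (grant → EX ¬grant)).

Holds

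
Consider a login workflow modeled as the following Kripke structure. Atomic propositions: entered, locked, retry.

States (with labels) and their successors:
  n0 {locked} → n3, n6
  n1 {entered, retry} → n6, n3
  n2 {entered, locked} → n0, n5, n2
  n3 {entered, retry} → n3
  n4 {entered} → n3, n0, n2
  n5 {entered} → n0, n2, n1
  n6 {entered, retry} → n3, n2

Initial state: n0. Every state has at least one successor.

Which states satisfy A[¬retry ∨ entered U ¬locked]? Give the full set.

{n0, n1, n3, n4, n5, n6}

States satisfying ¬retry ∨ entered: {n0, n1, n2, n3, n4, n5, n6}.
States satisfying ¬locked: {n1, n3, n4, n5, n6}.
States satisfying A[¬retry ∨ entered U ¬locked]: {n0, n1, n3, n4, n5, n6}.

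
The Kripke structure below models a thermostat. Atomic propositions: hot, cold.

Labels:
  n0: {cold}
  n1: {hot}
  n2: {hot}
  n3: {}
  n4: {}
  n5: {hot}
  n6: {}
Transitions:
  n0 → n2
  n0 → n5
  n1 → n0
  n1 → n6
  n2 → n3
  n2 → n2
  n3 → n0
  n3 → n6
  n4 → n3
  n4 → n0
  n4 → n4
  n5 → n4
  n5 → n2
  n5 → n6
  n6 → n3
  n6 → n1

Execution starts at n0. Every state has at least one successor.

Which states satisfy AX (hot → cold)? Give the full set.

{n1, n3, n4}

States satisfying hot → cold: {n0, n3, n4, n6}.
States satisfying AX (hot → cold): {n1, n3, n4}.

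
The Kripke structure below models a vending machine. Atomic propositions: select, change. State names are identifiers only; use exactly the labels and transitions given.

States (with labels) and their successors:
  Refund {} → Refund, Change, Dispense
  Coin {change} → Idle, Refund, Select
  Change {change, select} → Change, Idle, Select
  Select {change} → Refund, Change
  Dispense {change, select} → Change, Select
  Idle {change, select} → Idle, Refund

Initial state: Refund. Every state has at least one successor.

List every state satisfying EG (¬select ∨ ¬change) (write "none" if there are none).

{Refund, Coin, Select}

States satisfying ¬select ∨ ¬change: {Refund, Coin, Select}.
States satisfying EG (¬select ∨ ¬change): {Refund, Coin, Select}.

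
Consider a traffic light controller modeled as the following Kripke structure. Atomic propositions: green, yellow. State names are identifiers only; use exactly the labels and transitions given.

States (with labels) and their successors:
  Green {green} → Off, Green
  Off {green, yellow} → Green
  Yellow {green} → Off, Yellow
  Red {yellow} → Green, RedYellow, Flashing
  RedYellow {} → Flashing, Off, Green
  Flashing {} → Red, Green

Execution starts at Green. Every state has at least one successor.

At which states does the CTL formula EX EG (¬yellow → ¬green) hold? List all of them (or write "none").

{Red, RedYellow, Flashing}

States satisfying EG (¬yellow → ¬green): {Red, RedYellow, Flashing}.
States satisfying EX EG (¬yellow → ¬green): {Red, RedYellow, Flashing}.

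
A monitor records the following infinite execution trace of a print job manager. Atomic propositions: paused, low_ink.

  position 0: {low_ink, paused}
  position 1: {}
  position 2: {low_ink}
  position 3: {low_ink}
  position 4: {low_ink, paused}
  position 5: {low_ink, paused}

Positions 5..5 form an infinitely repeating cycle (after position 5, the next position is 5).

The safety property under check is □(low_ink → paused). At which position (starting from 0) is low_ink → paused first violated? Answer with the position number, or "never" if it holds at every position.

2

Check low_ink → paused at each position in order: 0 ✓, 1 ✓.
At position 2 the labels are {low_ink}, so low_ink → paused is false there. This is the first violation.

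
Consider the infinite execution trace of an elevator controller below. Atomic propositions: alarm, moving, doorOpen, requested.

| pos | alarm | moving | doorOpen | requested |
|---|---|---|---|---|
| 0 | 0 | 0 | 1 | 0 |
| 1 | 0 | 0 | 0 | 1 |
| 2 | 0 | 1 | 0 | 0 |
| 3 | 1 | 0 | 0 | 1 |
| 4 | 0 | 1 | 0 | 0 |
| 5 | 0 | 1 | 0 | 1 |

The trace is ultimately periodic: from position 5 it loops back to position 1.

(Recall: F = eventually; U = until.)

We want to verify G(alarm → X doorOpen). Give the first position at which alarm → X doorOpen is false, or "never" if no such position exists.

Check alarm → X doorOpen at each position in order: 0 ✓, 1 ✓, 2 ✓.
At position 3 the labels are {alarm, requested} and the next position 4 has {moving}, so alarm → X doorOpen is false there. This is the first violation.

3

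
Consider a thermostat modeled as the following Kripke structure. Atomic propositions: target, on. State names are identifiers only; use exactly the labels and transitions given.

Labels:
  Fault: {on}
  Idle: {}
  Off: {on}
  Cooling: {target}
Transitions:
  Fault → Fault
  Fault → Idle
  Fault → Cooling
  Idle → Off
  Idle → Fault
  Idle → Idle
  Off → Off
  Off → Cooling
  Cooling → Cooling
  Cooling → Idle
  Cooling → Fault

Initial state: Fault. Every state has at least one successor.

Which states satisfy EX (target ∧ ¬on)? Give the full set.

{Fault, Off, Cooling}

States satisfying target ∧ ¬on: {Cooling}.
States satisfying EX (target ∧ ¬on): {Fault, Off, Cooling}.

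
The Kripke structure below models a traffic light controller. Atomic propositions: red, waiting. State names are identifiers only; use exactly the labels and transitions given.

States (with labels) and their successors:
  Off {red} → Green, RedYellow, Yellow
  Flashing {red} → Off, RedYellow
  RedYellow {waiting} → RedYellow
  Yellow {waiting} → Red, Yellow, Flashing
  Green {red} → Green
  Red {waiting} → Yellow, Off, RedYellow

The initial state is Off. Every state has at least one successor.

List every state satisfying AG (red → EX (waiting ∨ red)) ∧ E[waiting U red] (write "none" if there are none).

States satisfying red → EX (waiting ∨ red): {Off, Flashing, RedYellow, Yellow, Green, Red}.
States satisfying AG (red → EX (waiting ∨ red)): {Off, Flashing, RedYellow, Yellow, Green, Red}.
States satisfying waiting: {RedYellow, Yellow, Red}.
States satisfying red: {Off, Flashing, Green}.
States satisfying E[waiting U red]: {Off, Flashing, Yellow, Green, Red}.
States satisfying AG (red → EX (waiting ∨ red)) ∧ E[waiting U red]: {Off, Flashing, Yellow, Green, Red}.

{Off, Flashing, Yellow, Green, Red}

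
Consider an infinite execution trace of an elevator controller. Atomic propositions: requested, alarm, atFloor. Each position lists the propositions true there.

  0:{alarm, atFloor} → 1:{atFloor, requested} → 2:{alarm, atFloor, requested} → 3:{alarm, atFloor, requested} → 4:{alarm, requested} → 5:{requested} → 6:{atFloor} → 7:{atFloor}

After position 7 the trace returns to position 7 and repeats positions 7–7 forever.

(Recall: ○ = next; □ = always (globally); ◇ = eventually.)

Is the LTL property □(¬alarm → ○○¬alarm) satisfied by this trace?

Violated

¬alarm → ○○¬alarm must hold at every position from 0 onward. It fails at position 1, so □(¬alarm → ○○¬alarm) is false.
Positions where ¬alarm holds: 1, 5, 6, 7.
Check ○○¬alarm at each: 1→fails, 5→ok, 6→ok, 7→ok.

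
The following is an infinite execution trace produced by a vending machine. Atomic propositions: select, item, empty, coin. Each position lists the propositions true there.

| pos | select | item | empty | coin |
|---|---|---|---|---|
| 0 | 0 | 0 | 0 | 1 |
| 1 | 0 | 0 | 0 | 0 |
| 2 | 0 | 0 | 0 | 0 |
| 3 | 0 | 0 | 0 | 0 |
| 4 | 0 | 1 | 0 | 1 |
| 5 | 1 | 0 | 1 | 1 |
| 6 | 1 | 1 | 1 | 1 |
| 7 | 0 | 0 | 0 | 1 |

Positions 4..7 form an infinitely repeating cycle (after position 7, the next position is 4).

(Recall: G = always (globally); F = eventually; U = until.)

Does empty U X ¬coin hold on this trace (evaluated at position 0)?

Satisfied

Walking from position 0: X ¬coin first holds at position 0, and empty holds at every earlier position along the way, so empty U X ¬coin holds.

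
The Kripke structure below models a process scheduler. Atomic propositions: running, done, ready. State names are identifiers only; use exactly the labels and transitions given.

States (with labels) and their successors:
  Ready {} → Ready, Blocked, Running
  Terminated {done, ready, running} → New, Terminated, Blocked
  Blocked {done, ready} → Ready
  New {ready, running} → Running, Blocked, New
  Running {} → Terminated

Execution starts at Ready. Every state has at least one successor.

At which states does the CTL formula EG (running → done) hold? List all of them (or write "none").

{Ready, Terminated, Blocked, Running}

States satisfying running → done: {Ready, Terminated, Blocked, Running}.
States satisfying EG (running → done): {Ready, Terminated, Blocked, Running}.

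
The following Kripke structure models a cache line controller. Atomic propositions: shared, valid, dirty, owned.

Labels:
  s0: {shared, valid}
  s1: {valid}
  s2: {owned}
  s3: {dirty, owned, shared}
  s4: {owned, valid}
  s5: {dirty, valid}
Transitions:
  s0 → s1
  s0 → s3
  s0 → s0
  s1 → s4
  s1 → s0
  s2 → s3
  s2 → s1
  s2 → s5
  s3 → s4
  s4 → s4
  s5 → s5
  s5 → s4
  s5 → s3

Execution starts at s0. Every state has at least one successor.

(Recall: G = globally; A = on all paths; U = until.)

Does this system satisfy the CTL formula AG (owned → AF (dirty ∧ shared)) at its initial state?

No

States satisfying owned → AF (dirty ∧ shared): {s0, s1, s3, s5}.
States satisfying AG (owned → AF (dirty ∧ shared)): ∅.
s4 is reachable from s0 and violates owned → AF (dirty ∧ shared), so AG fails at s0.
s0 ∉ Sat(AG (owned → AF (dirty ∧ shared))).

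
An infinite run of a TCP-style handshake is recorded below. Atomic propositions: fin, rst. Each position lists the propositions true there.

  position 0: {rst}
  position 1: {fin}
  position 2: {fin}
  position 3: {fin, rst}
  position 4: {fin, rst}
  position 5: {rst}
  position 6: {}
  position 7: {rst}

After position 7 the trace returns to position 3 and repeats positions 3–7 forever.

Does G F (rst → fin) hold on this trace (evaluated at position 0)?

F (rst → fin) holds at every position 0..7, and those are all positions ever visited, so G F (rst → fin) holds.

Satisfied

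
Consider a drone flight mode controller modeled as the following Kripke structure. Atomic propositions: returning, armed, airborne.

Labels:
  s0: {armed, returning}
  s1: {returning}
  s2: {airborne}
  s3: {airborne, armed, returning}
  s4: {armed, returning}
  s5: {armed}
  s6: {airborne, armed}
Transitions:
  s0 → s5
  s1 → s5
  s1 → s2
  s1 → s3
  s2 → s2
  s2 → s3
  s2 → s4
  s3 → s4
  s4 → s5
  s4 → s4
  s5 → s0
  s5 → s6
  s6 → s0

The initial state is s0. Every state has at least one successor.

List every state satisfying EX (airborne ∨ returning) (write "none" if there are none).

{s1, s2, s3, s4, s5, s6}

States satisfying airborne ∨ returning: {s0, s1, s2, s3, s4, s6}.
States satisfying EX (airborne ∨ returning): {s1, s2, s3, s4, s5, s6}.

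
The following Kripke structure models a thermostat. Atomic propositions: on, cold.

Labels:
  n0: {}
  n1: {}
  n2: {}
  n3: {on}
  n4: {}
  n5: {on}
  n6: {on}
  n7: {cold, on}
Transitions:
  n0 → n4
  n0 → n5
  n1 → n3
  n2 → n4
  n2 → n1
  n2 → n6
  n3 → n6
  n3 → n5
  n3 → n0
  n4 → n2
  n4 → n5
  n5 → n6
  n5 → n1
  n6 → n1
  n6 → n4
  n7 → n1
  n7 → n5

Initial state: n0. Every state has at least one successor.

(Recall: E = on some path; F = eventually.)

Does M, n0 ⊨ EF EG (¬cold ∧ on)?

No

States satisfying EG (¬cold ∧ on): ∅.
States satisfying EF EG (¬cold ∧ on): ∅.
No suitable path/successor from n0 witnesses the formula.
n0 ∉ Sat(EF EG (¬cold ∧ on)).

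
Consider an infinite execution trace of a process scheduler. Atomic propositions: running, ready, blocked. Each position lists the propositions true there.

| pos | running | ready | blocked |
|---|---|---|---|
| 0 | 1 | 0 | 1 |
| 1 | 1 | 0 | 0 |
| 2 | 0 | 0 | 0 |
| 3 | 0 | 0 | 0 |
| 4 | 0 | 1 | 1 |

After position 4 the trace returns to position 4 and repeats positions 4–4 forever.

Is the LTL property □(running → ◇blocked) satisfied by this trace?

Holds

running → ◇blocked holds at every position 0..4, and those are all positions ever visited, so □(running → ◇blocked) holds.
Positions where running holds: 0, 1.
Check ◇blocked at each: 0→ok, 1→ok.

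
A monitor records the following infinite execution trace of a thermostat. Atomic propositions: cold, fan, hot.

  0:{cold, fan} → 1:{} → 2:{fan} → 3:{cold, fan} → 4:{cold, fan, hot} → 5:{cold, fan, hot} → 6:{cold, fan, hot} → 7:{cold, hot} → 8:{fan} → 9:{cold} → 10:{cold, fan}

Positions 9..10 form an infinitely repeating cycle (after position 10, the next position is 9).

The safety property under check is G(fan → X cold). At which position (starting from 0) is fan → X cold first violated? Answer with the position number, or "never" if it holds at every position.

0

At position 0 the labels are {cold, fan} and the next position 1 has {}, so fan → X cold is false there. This is the first violation.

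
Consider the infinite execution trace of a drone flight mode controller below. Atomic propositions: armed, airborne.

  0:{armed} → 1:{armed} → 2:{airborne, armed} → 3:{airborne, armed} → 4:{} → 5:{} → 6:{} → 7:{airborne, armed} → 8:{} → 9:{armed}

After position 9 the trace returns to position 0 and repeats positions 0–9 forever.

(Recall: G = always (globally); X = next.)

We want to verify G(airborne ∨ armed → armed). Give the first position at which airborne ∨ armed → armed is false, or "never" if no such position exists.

airborne ∨ armed → armed holds at every position 0..9, and those are all the positions the trace ever visits, so the invariant G(airborne ∨ armed → armed) is never violated.

never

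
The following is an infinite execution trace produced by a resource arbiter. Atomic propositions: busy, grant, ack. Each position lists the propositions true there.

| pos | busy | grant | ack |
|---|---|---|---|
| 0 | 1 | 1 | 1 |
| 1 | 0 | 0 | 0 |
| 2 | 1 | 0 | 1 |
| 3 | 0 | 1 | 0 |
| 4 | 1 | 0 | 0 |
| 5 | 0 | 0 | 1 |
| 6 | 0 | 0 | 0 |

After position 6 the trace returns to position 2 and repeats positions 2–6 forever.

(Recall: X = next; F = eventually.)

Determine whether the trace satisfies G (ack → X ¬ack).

ack → X ¬ack holds at every position 0..6, and those are all positions ever visited, so G (ack → X ¬ack) holds.
Positions where ack holds: 0, 2, 5.
Check X ¬ack at each: 0→ok, 2→ok, 5→ok.

Yes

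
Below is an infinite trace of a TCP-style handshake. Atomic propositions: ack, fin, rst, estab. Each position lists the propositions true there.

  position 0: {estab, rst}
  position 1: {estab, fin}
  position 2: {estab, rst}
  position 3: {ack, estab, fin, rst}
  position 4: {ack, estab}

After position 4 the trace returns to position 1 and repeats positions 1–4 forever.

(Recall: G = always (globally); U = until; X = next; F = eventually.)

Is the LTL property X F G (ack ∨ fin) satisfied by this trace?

Violated

The position after 0 is 1; F G (ack ∨ fin) is false there.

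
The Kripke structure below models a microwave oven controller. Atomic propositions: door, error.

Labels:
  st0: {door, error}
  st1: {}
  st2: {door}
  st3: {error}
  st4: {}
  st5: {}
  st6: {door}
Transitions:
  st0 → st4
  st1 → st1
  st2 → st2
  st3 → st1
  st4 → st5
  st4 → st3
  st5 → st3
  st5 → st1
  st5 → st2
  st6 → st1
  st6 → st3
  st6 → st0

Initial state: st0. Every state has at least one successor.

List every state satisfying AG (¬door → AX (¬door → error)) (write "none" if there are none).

{st2}

States satisfying ¬door → AX (¬door → error): {st0, st2, st6}.
States satisfying AG (¬door → AX (¬door → error)): {st2}.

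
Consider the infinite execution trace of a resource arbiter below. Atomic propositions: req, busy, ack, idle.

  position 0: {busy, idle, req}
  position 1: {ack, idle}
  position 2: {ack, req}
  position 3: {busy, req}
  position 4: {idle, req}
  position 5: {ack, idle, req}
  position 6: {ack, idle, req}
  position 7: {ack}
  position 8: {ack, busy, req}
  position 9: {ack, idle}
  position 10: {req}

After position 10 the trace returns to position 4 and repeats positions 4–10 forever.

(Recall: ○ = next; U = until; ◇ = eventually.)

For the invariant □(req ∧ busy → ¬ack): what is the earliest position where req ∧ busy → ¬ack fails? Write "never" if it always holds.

Check req ∧ busy → ¬ack at each position in order: 0 ✓, 1 ✓, 2 ✓, 3 ✓, 4 ✓, 5 ✓, 6 ✓, 7 ✓.
At position 8 the labels are {ack, busy, req}, so req ∧ busy → ¬ack is false there. This is the first violation.

8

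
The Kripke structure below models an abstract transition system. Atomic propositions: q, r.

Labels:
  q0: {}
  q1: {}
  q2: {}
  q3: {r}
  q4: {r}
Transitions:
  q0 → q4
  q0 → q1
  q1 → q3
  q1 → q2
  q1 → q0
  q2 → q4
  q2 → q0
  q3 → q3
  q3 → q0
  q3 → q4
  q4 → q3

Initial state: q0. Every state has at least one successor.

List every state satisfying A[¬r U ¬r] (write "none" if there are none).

States satisfying ¬r: {q0, q1, q2}.
States satisfying A[¬r U ¬r]: {q0, q1, q2}.

{q0, q1, q2}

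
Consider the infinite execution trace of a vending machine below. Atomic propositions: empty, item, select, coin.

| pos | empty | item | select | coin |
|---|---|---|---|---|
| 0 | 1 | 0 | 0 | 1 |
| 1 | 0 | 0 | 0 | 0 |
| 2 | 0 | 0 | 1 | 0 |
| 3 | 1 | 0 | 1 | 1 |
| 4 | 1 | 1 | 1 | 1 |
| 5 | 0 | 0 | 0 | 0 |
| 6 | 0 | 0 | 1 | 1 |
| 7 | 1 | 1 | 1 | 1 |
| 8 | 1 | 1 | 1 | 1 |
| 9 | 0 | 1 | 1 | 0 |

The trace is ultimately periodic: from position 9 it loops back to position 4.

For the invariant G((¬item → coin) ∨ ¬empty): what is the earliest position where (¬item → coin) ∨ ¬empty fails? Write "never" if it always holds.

(¬item → coin) ∨ ¬empty holds at every position 0..9, and those are all the positions the trace ever visits, so the invariant G((¬item → coin) ∨ ¬empty) is never violated.

never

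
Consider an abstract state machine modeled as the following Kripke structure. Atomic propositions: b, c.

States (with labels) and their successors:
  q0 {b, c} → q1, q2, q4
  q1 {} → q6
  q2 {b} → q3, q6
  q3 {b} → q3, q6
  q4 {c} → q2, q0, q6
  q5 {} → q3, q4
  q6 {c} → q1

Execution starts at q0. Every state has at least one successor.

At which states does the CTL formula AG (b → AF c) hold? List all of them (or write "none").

States satisfying b → AF c: {q0, q1, q4, q5, q6}.
States satisfying AG (b → AF c): {q1, q6}.

{q1, q6}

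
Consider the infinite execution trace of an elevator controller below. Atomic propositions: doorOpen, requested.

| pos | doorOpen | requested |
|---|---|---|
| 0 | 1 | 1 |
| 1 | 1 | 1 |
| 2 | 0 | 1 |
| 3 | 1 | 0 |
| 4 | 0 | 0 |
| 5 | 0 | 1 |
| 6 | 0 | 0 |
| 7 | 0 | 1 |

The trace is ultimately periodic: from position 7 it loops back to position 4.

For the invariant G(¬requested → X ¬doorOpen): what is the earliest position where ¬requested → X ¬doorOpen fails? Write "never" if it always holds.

never

¬requested → X ¬doorOpen holds at every position 0..7, and those are all the positions the trace ever visits, so the invariant G(¬requested → X ¬doorOpen) is never violated.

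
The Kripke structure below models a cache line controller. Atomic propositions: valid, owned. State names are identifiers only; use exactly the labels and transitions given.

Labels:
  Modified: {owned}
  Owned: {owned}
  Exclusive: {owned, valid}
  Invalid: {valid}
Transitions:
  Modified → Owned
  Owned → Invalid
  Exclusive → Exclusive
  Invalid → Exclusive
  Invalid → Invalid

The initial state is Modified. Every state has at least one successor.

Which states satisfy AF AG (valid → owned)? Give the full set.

States satisfying AG (valid → owned): {Exclusive}.
States satisfying AF AG (valid → owned): {Exclusive}.

{Exclusive}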